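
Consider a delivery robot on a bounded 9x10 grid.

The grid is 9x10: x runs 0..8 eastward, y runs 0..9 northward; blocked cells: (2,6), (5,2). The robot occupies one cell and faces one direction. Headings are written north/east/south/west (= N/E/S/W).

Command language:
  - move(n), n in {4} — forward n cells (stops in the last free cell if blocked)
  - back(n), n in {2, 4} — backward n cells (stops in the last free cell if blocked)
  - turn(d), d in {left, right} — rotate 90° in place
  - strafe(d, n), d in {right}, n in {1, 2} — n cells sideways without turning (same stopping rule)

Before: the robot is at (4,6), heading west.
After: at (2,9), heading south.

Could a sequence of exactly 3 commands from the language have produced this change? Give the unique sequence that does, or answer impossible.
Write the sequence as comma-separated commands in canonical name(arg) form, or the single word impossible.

key: order matters: swapping turn(left) and strafe(right, 2) lands elsewhere
begin: at (4,6), heading west
step 1 (turn(left)): at (4,6), heading south
step 2 (back(4)): at (4,9), heading south
step 3 (strafe(right, 2)): at (2,9), heading south
all 343 alternatives checked — unique.

turn(left), back(4), strafe(right, 2)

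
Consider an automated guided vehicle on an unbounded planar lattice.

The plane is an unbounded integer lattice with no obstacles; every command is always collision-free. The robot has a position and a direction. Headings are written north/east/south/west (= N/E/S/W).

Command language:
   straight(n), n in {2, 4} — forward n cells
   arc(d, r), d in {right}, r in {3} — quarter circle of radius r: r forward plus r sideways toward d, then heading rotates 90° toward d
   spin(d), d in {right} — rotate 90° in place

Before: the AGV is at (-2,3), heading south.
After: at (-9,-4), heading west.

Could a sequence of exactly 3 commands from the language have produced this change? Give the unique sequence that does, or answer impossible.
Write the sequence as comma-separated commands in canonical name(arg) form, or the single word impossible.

key: position moved to (-9,-4) AND the heading swung to W — translation plus rotation needed
from: at (-2,3), heading south
1. straight(4) → at (-2,-1), heading south
2. arc(right, 3) → at (-5,-4), heading west
3. straight(4) → at (-9,-4), heading west
uniquely the one of 64 3-step routes that fits.

straight(4), arc(right, 3), straight(4)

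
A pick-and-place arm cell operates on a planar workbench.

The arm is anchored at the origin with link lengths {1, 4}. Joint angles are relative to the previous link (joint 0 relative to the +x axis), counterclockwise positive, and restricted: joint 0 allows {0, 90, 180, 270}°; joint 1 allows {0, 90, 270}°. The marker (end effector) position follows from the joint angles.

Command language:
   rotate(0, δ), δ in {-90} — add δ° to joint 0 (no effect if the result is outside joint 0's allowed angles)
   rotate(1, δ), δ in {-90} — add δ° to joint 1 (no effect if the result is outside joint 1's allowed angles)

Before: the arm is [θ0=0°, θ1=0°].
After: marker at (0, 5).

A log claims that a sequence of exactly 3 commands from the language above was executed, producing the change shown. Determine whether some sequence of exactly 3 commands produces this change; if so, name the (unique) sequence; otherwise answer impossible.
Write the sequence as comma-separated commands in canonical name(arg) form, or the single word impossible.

rotate(0, -90), rotate(0, -90), rotate(0, -90)

start: [θ0=0°, θ1=0°]
[1] after rotate(0, -90): [θ0=270°, θ1=0°]
[2] after rotate(0, -90): [θ0=180°, θ1=0°]
[3] after rotate(0, -90): [θ0=90°, θ1=0°]
all 8 alternatives checked — unique.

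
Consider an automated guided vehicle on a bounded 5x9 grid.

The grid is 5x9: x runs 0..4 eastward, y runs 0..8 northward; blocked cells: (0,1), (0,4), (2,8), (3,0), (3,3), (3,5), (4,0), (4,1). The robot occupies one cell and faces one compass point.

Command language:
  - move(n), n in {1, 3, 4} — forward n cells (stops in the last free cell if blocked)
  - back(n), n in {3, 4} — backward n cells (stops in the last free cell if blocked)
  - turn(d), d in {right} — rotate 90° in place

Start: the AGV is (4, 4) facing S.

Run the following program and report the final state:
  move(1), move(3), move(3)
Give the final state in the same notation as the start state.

(4, 2) facing S

initial: (4, 4) facing S
step 1 (move(1)): (4, 3) facing S
step 2 (move(3)): (4, 2) facing S
step 3 (move(3)): (4, 2) facing S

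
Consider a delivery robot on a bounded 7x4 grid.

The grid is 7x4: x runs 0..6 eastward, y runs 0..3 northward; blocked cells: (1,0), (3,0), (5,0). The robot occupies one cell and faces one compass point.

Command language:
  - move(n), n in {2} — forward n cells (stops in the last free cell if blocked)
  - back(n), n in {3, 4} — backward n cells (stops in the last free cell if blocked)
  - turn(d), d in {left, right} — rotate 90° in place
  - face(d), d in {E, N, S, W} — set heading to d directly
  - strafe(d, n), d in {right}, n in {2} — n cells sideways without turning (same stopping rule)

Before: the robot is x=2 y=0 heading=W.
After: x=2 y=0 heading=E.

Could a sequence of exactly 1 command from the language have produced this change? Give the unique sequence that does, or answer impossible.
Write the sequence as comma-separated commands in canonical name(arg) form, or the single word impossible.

face(E)

key: parked at (2,0) the whole time — nothing moves the robot
from: x=2 y=0 heading=W
step 1 (face(E)): x=2 y=0 heading=E
all 10 alternatives checked — unique.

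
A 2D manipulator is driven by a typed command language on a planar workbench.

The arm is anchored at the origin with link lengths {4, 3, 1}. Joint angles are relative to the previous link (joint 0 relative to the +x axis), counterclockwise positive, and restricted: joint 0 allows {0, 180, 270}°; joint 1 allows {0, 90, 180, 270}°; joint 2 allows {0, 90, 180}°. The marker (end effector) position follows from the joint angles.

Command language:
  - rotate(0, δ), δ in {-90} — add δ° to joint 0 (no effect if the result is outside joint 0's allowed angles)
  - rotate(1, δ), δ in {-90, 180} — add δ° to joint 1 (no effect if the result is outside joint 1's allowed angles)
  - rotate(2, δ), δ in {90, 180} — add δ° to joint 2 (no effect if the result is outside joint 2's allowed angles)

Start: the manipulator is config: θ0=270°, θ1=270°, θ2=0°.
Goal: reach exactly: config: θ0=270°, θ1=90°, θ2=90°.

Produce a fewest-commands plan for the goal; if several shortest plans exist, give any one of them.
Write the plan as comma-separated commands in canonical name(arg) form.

rotate(2, 90), rotate(1, 180)

initial: config: θ0=270°, θ1=270°, θ2=0°
step 1 (rotate(2, 90)): config: θ0=270°, θ1=270°, θ2=90°
step 2 (rotate(1, 180)): config: θ0=270°, θ1=90°, θ2=90°
no 1-step plan works, so 2 is optimal.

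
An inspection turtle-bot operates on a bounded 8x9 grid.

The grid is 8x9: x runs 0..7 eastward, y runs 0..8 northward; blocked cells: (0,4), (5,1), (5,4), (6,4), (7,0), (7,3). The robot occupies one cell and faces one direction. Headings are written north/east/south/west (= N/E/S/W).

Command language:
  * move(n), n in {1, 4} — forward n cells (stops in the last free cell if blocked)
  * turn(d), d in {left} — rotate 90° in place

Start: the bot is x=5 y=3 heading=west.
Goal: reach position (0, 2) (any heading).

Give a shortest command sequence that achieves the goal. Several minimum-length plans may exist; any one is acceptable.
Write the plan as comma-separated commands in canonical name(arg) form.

from: x=5 y=3 heading=west
t=1 move(4) ⇒ x=1 y=3 heading=west
t=2 move(4) ⇒ x=0 y=3 heading=west
t=3 turn(left) ⇒ x=0 y=3 heading=south
t=4 move(1) ⇒ x=0 y=2 heading=south
minimal: 4 command(s), checked below 4.

move(4), move(4), turn(left), move(1)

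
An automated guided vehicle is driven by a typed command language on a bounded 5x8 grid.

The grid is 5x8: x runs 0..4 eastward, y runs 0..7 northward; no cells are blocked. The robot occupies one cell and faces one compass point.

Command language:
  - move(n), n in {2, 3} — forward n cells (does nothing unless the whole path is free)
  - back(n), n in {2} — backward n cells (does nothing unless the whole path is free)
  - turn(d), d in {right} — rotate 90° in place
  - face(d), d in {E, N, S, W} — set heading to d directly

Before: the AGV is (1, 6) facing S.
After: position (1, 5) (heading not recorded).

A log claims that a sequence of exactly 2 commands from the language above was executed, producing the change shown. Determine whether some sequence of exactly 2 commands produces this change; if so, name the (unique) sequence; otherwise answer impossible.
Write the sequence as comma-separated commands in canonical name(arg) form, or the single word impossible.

move(3), back(2)

key: order matters: swapping move(3) and back(2) lands elsewhere
from: (1, 6) facing S
[1] after move(3): (1, 3) facing S
[2] after back(2): (1, 5) facing S
no rival 2-sequence matches.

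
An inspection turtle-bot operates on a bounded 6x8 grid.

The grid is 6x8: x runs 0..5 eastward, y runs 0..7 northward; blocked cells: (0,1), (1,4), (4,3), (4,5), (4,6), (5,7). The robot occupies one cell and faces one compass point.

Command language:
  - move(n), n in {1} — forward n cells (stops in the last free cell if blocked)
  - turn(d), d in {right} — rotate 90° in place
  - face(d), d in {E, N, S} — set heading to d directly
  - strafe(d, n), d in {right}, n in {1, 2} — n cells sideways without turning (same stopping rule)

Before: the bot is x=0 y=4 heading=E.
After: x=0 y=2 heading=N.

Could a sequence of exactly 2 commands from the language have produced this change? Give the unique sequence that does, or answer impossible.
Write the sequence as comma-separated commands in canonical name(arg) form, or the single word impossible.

key: position moved to (0,2) AND the heading swung to N — translation plus rotation needed
from: x=0 y=4 heading=E
1. strafe(right, 2) → x=0 y=2 heading=E
2. face(N) → x=0 y=2 heading=N
uniquely the one of 49 2-step routes that fits.

strafe(right, 2), face(N)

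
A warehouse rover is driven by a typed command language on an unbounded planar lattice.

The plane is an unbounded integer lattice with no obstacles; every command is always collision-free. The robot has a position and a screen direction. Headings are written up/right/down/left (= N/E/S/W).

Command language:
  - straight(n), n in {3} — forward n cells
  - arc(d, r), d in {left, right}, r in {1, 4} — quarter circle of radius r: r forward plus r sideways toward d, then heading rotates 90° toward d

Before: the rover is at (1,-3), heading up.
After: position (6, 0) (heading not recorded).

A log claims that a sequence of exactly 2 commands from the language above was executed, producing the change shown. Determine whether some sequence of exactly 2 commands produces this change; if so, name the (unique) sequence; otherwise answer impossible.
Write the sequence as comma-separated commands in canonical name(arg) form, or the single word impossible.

key: running arc(right, 1) before arc(right, 4) would end elsewhere — order is forced
start: at (1,-3), heading up
1. arc(right, 4) → at (5,1), heading right
2. arc(right, 1) → at (6,0), heading down
no other 2-command option fits: unique.

arc(right, 4), arc(right, 1)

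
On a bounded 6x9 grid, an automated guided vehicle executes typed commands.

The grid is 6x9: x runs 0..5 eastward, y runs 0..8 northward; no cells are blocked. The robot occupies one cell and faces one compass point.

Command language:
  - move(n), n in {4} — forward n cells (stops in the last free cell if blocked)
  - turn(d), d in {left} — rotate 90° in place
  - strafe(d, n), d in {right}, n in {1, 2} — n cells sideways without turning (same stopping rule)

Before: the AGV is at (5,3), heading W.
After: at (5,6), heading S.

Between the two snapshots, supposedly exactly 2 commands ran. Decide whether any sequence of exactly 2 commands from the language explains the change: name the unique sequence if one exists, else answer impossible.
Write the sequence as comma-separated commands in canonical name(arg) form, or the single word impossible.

impossible

no 2-step route produces this change.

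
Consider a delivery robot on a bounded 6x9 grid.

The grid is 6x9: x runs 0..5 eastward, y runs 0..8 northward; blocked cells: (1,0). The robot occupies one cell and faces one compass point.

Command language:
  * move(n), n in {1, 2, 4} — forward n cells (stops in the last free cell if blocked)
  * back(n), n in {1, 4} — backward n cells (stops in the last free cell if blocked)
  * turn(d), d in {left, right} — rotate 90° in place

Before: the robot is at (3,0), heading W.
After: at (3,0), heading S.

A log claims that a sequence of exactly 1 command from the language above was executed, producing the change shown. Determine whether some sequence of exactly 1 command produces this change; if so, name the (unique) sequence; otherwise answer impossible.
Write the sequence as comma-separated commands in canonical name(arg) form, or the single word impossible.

turn(left)

key: parked at (3,0) the whole time — nothing moves the robot
start: at (3,0), heading W
t=1 turn(left) ⇒ at (3,0), heading S
no other 1-command option fits: unique.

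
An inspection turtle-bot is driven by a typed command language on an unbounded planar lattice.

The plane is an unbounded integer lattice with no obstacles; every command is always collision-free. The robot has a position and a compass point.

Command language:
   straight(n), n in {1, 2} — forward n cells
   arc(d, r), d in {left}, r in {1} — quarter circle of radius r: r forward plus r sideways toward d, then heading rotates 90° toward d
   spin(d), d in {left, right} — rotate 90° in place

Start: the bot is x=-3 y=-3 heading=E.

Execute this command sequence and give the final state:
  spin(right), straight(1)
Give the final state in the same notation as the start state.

x=-3 y=-4 heading=S

begin: x=-3 y=-3 heading=E
step 1 (spin(right)): x=-3 y=-3 heading=S
step 2 (straight(1)): x=-3 y=-4 heading=S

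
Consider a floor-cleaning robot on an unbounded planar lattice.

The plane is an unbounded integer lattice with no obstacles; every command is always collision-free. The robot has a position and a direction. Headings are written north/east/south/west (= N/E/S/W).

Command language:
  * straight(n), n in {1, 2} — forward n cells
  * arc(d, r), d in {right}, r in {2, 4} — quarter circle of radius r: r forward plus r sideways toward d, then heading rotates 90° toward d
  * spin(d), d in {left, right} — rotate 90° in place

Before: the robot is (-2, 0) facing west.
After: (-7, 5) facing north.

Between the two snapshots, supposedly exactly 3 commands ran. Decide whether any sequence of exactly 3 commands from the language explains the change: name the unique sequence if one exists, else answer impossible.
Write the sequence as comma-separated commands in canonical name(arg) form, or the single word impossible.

straight(1), arc(right, 4), straight(1)

key: position moved to (-7,5) AND the heading swung to N — translation plus rotation needed
start: (-2, 0) facing west
[1] after straight(1): (-3, 0) facing west
[2] after arc(right, 4): (-7, 4) facing north
[3] after straight(1): (-7, 5) facing north
uniquely the one of 216 3-step routes that fits.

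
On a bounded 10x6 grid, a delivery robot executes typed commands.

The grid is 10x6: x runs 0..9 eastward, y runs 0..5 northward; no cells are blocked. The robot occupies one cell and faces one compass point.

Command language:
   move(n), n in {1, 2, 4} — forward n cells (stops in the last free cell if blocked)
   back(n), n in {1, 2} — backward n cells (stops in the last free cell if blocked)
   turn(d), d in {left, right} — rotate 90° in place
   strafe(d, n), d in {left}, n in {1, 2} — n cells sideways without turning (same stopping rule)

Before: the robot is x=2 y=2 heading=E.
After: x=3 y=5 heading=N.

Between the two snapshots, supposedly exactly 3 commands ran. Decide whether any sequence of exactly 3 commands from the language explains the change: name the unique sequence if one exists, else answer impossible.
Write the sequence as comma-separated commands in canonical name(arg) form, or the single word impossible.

key: move(4) runs into the grid edge before its full distance
t0: x=2 y=2 heading=E
1. move(1) → x=3 y=2 heading=E
2. turn(left) → x=3 y=2 heading=N
3. move(4) → x=3 y=5 heading=N
no other 3-command option fits: unique.

move(1), turn(left), move(4)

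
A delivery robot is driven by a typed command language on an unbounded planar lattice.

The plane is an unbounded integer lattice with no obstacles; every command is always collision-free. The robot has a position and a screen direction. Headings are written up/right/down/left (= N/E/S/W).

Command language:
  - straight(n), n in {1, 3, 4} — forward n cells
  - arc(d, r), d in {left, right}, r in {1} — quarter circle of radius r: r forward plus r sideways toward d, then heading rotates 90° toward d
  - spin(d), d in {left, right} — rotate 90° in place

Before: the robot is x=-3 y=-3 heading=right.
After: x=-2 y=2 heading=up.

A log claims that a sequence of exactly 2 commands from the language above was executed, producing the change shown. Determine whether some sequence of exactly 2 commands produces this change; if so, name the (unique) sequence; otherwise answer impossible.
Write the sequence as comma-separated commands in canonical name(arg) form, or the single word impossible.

arc(left, 1), straight(4)

key: position moved to (-2,2) AND the heading swung to N — translation plus rotation needed
begin: x=-3 y=-3 heading=right
1. arc(left, 1) → x=-2 y=-2 heading=up
2. straight(4) → x=-2 y=2 heading=up
no other 2-command option fits: unique.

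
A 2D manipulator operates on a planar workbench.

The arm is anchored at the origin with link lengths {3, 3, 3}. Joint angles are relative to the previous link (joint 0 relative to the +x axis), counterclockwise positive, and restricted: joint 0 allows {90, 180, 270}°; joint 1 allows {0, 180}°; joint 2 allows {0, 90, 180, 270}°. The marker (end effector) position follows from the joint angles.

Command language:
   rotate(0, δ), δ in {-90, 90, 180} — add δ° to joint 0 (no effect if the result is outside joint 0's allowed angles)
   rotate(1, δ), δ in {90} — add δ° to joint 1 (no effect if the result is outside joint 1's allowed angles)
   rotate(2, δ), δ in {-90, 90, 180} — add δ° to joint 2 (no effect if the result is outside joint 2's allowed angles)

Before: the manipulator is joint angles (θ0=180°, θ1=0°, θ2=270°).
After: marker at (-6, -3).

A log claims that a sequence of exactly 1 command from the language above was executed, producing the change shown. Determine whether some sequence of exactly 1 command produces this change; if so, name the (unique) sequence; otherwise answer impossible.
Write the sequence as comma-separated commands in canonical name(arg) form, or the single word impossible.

rotate(2, 180)

initial: joint angles (θ0=180°, θ1=0°, θ2=270°)
1. rotate(2, 180) → joint angles (θ0=180°, θ1=0°, θ2=90°)
uniquely the one of 7 1-step routes that fits.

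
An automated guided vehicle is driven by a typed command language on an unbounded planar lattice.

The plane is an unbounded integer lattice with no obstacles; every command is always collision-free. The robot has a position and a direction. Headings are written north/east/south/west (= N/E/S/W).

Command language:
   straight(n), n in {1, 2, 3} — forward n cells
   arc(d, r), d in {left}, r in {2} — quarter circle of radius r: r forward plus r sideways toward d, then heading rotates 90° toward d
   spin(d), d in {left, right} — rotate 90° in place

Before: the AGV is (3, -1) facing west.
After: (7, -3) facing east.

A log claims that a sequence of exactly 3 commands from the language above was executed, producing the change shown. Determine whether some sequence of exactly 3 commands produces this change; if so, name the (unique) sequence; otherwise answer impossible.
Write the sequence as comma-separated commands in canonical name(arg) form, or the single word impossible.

spin(left), arc(left, 2), straight(2)

key: order matters: swapping spin(left) and straight(2) lands elsewhere
from: (3, -1) facing west
1. spin(left) → (3, -1) facing south
2. arc(left, 2) → (5, -3) facing east
3. straight(2) → (7, -3) facing east
uniquely the one of 216 3-step routes that fits.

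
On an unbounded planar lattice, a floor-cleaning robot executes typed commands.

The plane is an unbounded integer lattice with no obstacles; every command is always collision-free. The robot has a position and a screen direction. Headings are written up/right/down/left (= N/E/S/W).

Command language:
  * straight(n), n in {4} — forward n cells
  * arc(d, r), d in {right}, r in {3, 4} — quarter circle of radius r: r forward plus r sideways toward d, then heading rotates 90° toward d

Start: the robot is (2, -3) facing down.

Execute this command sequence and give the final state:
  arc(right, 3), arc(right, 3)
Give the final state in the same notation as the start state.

from: (2, -3) facing down
[1] after arc(right, 3): (-1, -6) facing left
[2] after arc(right, 3): (-4, -3) facing up

(-4, -3) facing up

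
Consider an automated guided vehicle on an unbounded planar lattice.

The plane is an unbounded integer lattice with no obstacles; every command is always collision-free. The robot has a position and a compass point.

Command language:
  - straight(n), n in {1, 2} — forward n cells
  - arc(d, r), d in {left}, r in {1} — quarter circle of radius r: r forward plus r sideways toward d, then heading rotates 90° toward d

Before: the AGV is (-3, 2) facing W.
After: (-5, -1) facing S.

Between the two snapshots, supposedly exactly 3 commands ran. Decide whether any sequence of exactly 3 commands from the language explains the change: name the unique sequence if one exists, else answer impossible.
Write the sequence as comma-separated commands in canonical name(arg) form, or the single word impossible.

key: position moved to (-5,-1) AND the heading swung to S — translation plus rotation needed
t0: (-3, 2) facing W
1. straight(1) → (-4, 2) facing W
2. arc(left, 1) → (-5, 1) facing S
3. straight(2) → (-5, -1) facing S
all 27 alternatives checked — unique.

straight(1), arc(left, 1), straight(2)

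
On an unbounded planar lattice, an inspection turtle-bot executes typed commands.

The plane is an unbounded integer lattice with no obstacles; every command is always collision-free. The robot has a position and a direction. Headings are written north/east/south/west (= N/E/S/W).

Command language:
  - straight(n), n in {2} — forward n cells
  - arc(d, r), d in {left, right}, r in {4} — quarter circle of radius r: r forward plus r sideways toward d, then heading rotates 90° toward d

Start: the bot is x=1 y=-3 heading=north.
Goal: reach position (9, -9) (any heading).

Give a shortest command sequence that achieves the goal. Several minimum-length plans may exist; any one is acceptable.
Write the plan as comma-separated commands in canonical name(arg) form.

arc(right, 4), arc(right, 4), straight(2), straight(2), straight(2)

start: x=1 y=-3 heading=north
1. arc(right, 4) → x=5 y=1 heading=east
2. arc(right, 4) → x=9 y=-3 heading=south
3. straight(2) → x=9 y=-5 heading=south
4. straight(2) → x=9 y=-7 heading=south
5. straight(2) → x=9 y=-9 heading=south
shorter routes all fall short; 5 is best.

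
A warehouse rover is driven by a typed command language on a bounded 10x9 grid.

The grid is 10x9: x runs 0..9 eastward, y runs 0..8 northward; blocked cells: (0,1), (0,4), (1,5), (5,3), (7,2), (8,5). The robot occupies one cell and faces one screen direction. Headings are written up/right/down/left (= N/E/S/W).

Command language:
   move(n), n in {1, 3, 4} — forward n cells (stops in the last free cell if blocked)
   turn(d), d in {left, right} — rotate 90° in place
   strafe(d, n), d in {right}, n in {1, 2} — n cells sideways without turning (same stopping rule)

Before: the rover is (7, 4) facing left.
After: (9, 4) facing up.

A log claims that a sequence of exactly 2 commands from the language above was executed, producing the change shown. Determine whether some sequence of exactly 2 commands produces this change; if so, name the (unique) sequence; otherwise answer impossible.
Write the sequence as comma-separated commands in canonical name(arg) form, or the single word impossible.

key: cell and facing (now N) both changed — the 2 commands mix motion and turning
begin: (7, 4) facing left
1. turn(right) → (7, 4) facing up
2. strafe(right, 2) → (9, 4) facing up
all 49 alternatives checked — unique.

turn(right), strafe(right, 2)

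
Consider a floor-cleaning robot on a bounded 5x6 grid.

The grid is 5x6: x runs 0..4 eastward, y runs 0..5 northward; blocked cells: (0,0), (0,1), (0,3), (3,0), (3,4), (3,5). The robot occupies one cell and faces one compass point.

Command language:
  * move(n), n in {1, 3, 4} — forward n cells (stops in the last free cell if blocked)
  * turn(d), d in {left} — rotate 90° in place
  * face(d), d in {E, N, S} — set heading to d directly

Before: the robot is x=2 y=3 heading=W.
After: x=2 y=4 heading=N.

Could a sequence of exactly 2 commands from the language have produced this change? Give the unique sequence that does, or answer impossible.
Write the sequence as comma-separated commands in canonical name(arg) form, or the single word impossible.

face(N), move(1)

key: running move(1) before face(N) would end elsewhere — order is forced
begin: x=2 y=3 heading=W
[1] after face(N): x=2 y=3 heading=N
[2] after move(1): x=2 y=4 heading=N
no other 2-command option fits: unique.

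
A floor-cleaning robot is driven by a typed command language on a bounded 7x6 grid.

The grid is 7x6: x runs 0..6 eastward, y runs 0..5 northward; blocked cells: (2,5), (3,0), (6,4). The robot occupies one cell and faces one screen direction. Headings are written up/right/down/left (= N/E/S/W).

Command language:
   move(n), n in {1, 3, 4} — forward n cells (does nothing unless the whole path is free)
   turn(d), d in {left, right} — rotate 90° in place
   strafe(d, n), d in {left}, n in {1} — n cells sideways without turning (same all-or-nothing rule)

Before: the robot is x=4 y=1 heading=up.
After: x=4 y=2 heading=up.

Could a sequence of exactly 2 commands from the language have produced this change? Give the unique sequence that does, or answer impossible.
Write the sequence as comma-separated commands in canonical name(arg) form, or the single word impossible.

key: heading stays N — no command in the sequence turns
begin: x=4 y=1 heading=up
1. move(1) → x=4 y=2 heading=up
2. move(4) → x=4 y=2 heading=up
all 36 alternatives checked — unique.

move(1), move(4)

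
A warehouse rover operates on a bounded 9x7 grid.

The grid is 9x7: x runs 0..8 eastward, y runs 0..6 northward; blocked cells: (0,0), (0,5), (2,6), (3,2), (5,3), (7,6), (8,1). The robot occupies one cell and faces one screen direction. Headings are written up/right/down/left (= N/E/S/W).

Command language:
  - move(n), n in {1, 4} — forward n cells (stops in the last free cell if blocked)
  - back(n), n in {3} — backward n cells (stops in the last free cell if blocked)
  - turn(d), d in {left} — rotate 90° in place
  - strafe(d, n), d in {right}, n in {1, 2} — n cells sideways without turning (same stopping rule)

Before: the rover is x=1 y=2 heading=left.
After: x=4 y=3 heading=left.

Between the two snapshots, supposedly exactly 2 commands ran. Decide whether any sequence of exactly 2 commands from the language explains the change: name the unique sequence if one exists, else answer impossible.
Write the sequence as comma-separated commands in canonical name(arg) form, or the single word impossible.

key: still facing W at the end — nothing in the sequence rotates
start: x=1 y=2 heading=left
[1] after strafe(right, 1): x=1 y=3 heading=left
[2] after back(3): x=4 y=3 heading=left
no other 2-command option fits: unique.

strafe(right, 1), back(3)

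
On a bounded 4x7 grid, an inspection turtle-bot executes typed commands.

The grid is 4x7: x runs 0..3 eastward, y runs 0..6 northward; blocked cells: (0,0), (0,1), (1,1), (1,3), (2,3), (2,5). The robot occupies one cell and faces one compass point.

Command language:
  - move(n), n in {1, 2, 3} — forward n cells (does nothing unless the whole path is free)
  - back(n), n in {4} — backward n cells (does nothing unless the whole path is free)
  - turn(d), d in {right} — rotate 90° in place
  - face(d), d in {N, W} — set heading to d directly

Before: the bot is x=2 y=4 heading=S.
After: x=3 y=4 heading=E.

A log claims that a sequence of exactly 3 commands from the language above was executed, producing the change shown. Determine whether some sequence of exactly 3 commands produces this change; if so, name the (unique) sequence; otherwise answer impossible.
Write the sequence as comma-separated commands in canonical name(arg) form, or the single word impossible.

key: running move(1) before face(N) would end elsewhere — order is forced
begin: x=2 y=4 heading=S
[1] after face(N): x=2 y=4 heading=N
[2] after turn(right): x=2 y=4 heading=E
[3] after move(1): x=3 y=4 heading=E
no rival 3-sequence matches.

face(N), turn(right), move(1)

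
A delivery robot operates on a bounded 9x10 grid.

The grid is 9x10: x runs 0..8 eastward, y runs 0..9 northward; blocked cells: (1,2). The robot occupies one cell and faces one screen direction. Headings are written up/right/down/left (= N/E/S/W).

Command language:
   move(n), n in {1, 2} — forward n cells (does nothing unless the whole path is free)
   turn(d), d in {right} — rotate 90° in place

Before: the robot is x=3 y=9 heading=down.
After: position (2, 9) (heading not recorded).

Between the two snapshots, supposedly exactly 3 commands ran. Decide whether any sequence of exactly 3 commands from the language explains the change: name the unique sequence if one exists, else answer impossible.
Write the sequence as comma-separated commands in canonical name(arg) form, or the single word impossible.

turn(right), move(1), turn(right)

from: x=3 y=9 heading=down
1. turn(right) → x=3 y=9 heading=left
2. move(1) → x=2 y=9 heading=left
3. turn(right) → x=2 y=9 heading=up
uniquely the one of 27 3-step routes that fits.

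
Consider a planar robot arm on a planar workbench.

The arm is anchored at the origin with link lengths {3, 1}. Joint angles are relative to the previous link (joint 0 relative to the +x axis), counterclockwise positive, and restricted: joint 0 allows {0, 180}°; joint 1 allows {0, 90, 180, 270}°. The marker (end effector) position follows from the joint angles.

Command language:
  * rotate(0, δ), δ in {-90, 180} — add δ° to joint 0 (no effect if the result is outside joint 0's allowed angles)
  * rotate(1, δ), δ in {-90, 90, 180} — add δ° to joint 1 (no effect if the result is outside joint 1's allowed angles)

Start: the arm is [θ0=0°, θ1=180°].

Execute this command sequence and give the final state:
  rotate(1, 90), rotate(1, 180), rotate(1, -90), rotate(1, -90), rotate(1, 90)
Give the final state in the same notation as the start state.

[θ0=0°, θ1=0°]

from: [θ0=0°, θ1=180°]
step 1 (rotate(1, 90)): [θ0=0°, θ1=270°]
step 2 (rotate(1, 180)): [θ0=0°, θ1=90°]
step 3 (rotate(1, -90)): [θ0=0°, θ1=0°]
step 4 (rotate(1, -90)): [θ0=0°, θ1=270°]
step 5 (rotate(1, 90)): [θ0=0°, θ1=0°]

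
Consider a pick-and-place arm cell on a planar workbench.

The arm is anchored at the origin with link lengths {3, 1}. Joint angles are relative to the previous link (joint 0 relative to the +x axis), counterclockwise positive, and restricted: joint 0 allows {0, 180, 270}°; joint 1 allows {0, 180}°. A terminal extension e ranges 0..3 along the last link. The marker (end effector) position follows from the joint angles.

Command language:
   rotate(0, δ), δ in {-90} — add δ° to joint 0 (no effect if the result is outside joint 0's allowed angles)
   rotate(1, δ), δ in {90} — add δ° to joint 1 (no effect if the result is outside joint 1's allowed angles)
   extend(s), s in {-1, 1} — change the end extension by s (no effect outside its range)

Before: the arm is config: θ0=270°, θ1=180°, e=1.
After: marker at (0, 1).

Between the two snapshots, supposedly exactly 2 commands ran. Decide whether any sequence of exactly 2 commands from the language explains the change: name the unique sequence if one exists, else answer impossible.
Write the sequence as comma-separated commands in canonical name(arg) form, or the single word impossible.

extend(1), extend(1)

initial: config: θ0=270°, θ1=180°, e=1
1. extend(1) → config: θ0=270°, θ1=180°, e=2
2. extend(1) → config: θ0=270°, θ1=180°, e=3
no other 2-command option fits: unique.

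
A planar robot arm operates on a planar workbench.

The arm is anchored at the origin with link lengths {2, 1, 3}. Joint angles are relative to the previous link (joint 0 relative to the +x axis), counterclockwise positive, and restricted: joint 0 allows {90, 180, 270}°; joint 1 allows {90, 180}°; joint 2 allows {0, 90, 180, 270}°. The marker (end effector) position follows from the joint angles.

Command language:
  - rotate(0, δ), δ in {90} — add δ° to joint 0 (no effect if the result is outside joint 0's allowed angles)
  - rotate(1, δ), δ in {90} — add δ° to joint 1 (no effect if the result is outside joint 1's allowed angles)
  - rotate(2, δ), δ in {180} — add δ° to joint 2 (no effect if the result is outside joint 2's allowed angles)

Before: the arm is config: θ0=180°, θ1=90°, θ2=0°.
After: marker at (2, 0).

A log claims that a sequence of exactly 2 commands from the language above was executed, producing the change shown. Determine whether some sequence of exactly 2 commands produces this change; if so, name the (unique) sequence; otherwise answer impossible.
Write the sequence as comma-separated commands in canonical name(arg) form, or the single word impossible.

rotate(1, 90), rotate(1, 90)

initial: config: θ0=180°, θ1=90°, θ2=0°
[1] after rotate(1, 90): config: θ0=180°, θ1=180°, θ2=0°
[2] after rotate(1, 90): config: θ0=180°, θ1=180°, θ2=0°
all 9 alternatives checked — unique.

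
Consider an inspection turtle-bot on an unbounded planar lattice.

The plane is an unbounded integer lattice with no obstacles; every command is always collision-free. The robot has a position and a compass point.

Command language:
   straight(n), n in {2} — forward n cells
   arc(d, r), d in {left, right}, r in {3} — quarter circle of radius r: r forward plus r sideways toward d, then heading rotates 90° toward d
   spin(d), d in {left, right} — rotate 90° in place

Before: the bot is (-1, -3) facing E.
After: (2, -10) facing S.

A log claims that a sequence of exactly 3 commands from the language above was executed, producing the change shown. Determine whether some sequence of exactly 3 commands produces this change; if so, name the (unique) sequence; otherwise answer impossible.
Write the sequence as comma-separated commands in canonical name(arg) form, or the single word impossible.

arc(right, 3), straight(2), straight(2)

key: order matters: swapping arc(right, 3) and straight(2) lands elsewhere
start: (-1, -3) facing E
t=1 arc(right, 3) ⇒ (2, -6) facing S
t=2 straight(2) ⇒ (2, -8) facing S
t=3 straight(2) ⇒ (2, -10) facing S
no other 3-command option fits: unique.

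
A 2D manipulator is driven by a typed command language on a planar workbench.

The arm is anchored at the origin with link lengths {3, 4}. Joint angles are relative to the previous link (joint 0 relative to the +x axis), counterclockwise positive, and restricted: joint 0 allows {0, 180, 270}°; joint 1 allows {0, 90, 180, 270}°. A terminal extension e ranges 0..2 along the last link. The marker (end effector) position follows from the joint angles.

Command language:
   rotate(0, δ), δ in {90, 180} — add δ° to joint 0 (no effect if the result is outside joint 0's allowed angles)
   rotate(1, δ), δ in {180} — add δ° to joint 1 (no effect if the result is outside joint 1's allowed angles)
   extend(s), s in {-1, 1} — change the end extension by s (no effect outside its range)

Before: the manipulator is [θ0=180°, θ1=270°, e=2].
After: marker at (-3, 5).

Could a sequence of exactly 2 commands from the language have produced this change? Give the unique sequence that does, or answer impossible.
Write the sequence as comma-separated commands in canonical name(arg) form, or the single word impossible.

extend(1), extend(-1)

key: order matters: swapping extend(1) and extend(-1) lands elsewhere
t0: [θ0=180°, θ1=270°, e=2]
step 1 (extend(1)): [θ0=180°, θ1=270°, e=2]
step 2 (extend(-1)): [θ0=180°, θ1=270°, e=1]
uniquely the one of 25 2-step routes that fits.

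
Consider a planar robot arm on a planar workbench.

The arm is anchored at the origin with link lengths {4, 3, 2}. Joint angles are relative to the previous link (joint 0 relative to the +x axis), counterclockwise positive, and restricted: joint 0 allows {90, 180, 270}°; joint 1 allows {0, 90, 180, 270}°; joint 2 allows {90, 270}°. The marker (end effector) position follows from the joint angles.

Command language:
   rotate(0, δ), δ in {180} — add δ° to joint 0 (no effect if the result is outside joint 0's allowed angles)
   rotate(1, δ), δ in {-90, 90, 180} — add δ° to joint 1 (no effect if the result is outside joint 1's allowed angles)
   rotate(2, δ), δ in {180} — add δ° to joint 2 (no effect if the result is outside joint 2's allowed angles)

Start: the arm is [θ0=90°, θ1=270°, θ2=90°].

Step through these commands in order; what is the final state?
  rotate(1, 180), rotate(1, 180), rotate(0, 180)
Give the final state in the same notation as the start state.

initial: [θ0=90°, θ1=270°, θ2=90°]
step 1 (rotate(1, 180)): [θ0=90°, θ1=90°, θ2=90°]
step 2 (rotate(1, 180)): [θ0=90°, θ1=270°, θ2=90°]
step 3 (rotate(0, 180)): [θ0=270°, θ1=270°, θ2=90°]

[θ0=270°, θ1=270°, θ2=90°]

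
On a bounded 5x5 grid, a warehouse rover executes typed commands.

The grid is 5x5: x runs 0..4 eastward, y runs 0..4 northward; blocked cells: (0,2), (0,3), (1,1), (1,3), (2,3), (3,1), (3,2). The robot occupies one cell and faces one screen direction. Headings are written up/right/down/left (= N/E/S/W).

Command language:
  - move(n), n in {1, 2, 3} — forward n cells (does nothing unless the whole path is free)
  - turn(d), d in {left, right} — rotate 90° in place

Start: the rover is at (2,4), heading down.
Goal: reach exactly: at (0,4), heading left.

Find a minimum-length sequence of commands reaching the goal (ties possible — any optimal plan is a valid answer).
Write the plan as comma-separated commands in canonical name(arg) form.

turn(right), move(2)

t0: at (2,4), heading down
1. turn(right) → at (2,4), heading left
2. move(2) → at (0,4), heading left
shorter routes all fall short; 2 is best.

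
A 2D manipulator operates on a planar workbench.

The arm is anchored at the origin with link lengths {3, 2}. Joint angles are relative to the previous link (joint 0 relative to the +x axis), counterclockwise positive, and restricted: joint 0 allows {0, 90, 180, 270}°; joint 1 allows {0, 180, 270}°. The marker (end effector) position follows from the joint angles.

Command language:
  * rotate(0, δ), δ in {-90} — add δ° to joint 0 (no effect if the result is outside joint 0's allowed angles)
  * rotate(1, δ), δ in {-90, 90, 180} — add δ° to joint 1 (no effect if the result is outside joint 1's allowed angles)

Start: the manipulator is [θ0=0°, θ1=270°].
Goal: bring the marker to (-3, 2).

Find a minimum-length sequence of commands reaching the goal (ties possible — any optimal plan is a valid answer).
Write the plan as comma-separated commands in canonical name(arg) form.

rotate(0, -90), rotate(0, -90)

t0: [θ0=0°, θ1=270°]
t=1 rotate(0, -90) ⇒ [θ0=270°, θ1=270°]
t=2 rotate(0, -90) ⇒ [θ0=180°, θ1=270°]
no 1-step plan works, so 2 is optimal.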